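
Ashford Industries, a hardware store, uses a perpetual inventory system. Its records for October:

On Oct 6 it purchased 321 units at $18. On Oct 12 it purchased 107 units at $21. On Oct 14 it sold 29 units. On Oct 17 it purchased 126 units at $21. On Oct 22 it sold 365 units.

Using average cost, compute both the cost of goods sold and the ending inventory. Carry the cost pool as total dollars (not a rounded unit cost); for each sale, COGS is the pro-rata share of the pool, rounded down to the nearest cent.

After Oct 6: 321 on hand, pool $5,778.00 (≈ $18.0000 each)
After Oct 12: 428 on hand, pool $8,025.00 (≈ $18.7500 each)
Oct 14, sell 29: 29/428 × $8,025.00 → $543.75
After Oct 17: 525 on hand, pool $10,127.25 (≈ $19.2900 each)
Oct 22, sell 365: 365/525 × $10,127.25 → $7,040.85
Total COGS = $543.75 + $7,040.85 = $7,584.60
Ending inventory (cost pool remaining) = $3,086.40
Check: goods available $10,671.00 = COGS $7,584.60 + ending $3,086.40

COGS = $7,584.60; ending inventory = $3,086.40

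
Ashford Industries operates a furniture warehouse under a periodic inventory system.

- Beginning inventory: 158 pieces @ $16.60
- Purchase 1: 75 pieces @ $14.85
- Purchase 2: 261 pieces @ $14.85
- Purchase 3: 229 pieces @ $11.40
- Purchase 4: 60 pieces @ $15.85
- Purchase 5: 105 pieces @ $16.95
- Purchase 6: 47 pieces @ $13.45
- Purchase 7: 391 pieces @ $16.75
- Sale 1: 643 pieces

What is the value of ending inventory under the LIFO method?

Ending inventory = $9,767.00

Sale 1 (643) [LIFO — newest first]: 391 @ $16.75 + 47 @ $13.45 + 105 @ $16.95 + 60 @ $15.85 + 40 @ $11.40 = $10,368.15
Ending inventory: 158 @ $16.60 + 75 @ $14.85 + 261 @ $14.85 + 189 @ $11.40 = $9,767.00
Check: goods available $20,135.15 = COGS $10,368.15 + ending $9,767.00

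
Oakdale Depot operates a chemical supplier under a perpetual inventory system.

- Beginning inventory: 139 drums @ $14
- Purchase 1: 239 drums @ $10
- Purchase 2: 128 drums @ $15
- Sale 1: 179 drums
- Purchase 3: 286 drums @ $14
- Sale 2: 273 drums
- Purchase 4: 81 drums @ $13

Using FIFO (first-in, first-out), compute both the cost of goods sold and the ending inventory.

Sale 1 (179) [FIFO — oldest first]: 139 @ $14 + 40 @ $10 = $2,346
Sale 2 (273) [FIFO — oldest first]: 199 @ $10 + 74 @ $15 = $3,100
Total COGS = $2,346 + $3,100 = $5,446
Ending inventory: 54 @ $15 + 286 @ $14 + 81 @ $13 = $5,867

COGS = $5,446; ending inventory = $5,867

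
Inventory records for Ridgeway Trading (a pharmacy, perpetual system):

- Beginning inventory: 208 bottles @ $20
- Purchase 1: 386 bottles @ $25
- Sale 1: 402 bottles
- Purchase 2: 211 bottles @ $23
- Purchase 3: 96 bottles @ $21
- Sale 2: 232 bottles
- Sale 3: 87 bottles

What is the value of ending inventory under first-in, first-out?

Ending inventory = $3,948

Sale 1 (402) [FIFO — oldest first]: 208 @ $20 + 194 @ $25 = $9,010
Sale 2 (232) [FIFO — oldest first]: 192 @ $25 + 40 @ $23 = $5,720
Sale 3 (87) [FIFO — oldest first]: 87 @ $23 = $2,001
Total COGS = $9,010 + $5,720 + $2,001 = $16,731
Ending inventory: 84 @ $23 + 96 @ $21 = $3,948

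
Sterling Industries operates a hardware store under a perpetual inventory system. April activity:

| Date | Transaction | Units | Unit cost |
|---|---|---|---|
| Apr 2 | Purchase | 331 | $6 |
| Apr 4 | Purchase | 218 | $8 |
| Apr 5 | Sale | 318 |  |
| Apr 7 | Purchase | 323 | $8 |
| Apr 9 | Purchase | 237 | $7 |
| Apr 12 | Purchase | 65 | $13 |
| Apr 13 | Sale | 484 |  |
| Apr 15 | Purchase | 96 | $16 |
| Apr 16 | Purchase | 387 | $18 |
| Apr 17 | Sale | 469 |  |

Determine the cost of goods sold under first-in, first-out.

COGS = $10,372

Apr 5, 318 sold [FIFO — oldest first]: 318 @ $6 = $1,908
Apr 13, 484 sold [FIFO — oldest first]: 13 @ $6 + 218 @ $8 + 253 @ $8 = $3,846
Apr 17, 469 sold [FIFO — oldest first]: 70 @ $8 + 237 @ $7 + 65 @ $13 + 96 @ $16 + 1 @ $18 = $4,618
Total COGS = $1,908 + $3,846 + $4,618 = $10,372
Ending inventory: 386 @ $18 = $6,948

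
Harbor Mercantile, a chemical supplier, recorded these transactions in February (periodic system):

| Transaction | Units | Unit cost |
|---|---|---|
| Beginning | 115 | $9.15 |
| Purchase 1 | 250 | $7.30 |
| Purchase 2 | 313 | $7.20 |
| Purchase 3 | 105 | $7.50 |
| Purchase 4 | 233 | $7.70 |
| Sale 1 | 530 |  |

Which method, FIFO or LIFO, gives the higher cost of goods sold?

FIFO COGS: 115 @ $9.15 + 250 @ $7.30 + 165 @ $7.20 = $4,065.25
LIFO COGS: 233 @ $7.70 + 105 @ $7.50 + 192 @ $7.20 = $3,964.00

FIFO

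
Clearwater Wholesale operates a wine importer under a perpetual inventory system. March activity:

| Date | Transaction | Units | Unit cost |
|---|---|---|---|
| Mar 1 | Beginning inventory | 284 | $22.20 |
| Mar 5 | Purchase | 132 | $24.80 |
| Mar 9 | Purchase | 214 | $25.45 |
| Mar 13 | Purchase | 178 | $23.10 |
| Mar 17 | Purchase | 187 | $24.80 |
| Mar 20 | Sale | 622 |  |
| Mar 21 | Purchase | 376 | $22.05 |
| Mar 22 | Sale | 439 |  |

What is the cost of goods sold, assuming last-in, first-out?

Mar 20, 622 sold [LIFO — newest first]: 187 @ $24.80 + 178 @ $23.10 + 214 @ $25.45 + 43 @ $24.80 = $15,262.10
Mar 22, 439 sold [LIFO — newest first]: 376 @ $22.05 + 63 @ $24.80 = $9,853.20
Total COGS = $15,262.10 + $9,853.20 = $25,115.30
Ending inventory: 284 @ $22.20 + 26 @ $24.80 = $6,949.60
Check: goods available $32,064.90 = COGS $25,115.30 + ending $6,949.60

COGS = $25,115.30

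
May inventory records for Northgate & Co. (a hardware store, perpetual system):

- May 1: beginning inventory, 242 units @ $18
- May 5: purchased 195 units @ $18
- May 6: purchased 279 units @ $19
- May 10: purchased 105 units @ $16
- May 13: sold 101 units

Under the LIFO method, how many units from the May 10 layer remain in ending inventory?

May 13, 101 sold [LIFO — newest first]: 101 @ $16 = $1,616
Ending inventory: 242 @ $18 + 195 @ $18 + 279 @ $19 + 4 @ $16 = $13,231

4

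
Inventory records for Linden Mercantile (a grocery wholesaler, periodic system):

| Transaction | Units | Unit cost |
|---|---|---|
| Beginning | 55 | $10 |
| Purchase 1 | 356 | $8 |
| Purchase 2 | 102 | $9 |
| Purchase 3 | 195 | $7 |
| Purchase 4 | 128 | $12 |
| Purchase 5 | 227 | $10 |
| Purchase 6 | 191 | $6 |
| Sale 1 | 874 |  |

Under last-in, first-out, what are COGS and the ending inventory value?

COGS = $7,483; ending inventory = $3,150

Sale 1 (874) [LIFO — newest first]: 191 @ $6 + 227 @ $10 + 128 @ $12 + 195 @ $7 + 102 @ $9 + 31 @ $8 = $7,483
Ending inventory: 55 @ $10 + 325 @ $8 = $3,150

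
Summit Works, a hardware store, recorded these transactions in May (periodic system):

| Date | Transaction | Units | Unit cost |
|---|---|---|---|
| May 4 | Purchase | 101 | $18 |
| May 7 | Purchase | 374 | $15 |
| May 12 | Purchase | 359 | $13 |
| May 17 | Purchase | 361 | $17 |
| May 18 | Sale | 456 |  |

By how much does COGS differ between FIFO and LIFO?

$229

FIFO COGS: 101 @ $18 + 355 @ $15 = $7,143
LIFO COGS: 361 @ $17 + 95 @ $13 = $7,372
Difference = |$7,143 − $7,372| = $229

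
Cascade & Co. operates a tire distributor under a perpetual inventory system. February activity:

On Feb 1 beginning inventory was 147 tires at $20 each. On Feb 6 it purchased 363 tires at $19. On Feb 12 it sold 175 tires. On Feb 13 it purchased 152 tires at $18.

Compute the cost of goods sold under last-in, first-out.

COGS = $3,325

Feb 12, 175 sold [LIFO — newest first]: 175 @ $19 = $3,325
Ending inventory: 147 @ $20 + 188 @ $19 + 152 @ $18 = $9,248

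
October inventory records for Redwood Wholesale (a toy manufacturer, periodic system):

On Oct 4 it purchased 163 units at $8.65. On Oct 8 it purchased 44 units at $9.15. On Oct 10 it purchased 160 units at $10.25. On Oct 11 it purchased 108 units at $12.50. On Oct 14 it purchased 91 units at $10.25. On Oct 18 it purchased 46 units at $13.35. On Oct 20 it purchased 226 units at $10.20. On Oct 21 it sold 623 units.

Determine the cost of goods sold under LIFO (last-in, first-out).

COGS = $6,760.05

Oct 21, 623 sold [LIFO — newest first]: 226 @ $10.20 + 46 @ $13.35 + 91 @ $10.25 + 108 @ $12.50 + 152 @ $10.25 = $6,760.05
Ending inventory: 163 @ $8.65 + 44 @ $9.15 + 8 @ $10.25 = $1,894.55
Check: goods available $8,654.60 = COGS $6,760.05 + ending $1,894.55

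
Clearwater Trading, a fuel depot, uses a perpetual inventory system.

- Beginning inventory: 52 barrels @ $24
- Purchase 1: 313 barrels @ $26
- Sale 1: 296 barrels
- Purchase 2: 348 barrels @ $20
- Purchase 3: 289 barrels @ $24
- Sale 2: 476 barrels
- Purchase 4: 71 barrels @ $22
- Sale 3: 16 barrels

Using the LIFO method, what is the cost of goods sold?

Sale 1 (296) [LIFO — newest first]: 296 @ $26 = $7,696
Sale 2 (476) [LIFO — newest first]: 289 @ $24 + 187 @ $20 = $10,676
Sale 3 (16) [LIFO — newest first]: 16 @ $22 = $352
Total COGS = $7,696 + $10,676 + $352 = $18,724
Ending inventory: 52 @ $24 + 17 @ $26 + 161 @ $20 + 55 @ $22 = $6,120

COGS = $18,724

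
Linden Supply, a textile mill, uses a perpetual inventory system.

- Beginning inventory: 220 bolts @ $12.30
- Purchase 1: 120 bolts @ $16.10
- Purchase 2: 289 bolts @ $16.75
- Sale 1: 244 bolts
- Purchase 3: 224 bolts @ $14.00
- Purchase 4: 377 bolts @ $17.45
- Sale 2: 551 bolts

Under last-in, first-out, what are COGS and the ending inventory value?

COGS = $13,101.65; ending inventory = $6,091.75

Sale 1 (244) [LIFO — newest first]: 244 @ $16.75 = $4,087.00
Sale 2 (551) [LIFO — newest first]: 377 @ $17.45 + 174 @ $14.00 = $9,014.65
Total COGS = $4,087.00 + $9,014.65 = $13,101.65
Ending inventory: 220 @ $12.30 + 120 @ $16.10 + 45 @ $16.75 + 50 @ $14.00 = $6,091.75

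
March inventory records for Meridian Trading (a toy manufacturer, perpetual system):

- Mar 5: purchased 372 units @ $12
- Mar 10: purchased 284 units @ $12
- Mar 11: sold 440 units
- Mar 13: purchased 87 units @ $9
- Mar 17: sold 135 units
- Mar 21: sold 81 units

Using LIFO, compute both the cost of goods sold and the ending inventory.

COGS = $7,611; ending inventory = $1,044

Mar 11, 440 sold [LIFO — newest first]: 284 @ $12 + 156 @ $12 = $5,280
Mar 17, 135 sold [LIFO — newest first]: 87 @ $9 + 48 @ $12 = $1,359
Mar 21, 81 sold [LIFO — newest first]: 81 @ $12 = $972
Total COGS = $5,280 + $1,359 + $972 = $7,611
Ending inventory: 87 @ $12 = $1,044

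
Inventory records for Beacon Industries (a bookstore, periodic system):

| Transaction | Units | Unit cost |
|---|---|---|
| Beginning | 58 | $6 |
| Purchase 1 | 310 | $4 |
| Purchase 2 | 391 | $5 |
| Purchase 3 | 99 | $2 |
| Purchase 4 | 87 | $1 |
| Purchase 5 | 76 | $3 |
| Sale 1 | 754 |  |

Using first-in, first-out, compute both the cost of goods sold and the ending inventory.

Sale 1 (754) [FIFO — oldest first]: 58 @ $6 + 310 @ $4 + 386 @ $5 = $3,518
Ending inventory: 5 @ $5 + 99 @ $2 + 87 @ $1 + 76 @ $3 = $538
Check: goods available $4,056 = COGS $3,518 + ending $538

COGS = $3,518; ending inventory = $538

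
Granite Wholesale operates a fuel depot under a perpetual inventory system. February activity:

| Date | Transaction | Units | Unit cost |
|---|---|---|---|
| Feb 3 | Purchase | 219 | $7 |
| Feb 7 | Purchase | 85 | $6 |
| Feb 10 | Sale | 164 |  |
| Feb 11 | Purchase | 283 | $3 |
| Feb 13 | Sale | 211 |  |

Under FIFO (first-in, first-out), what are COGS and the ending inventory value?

COGS = $2,256; ending inventory = $636

Feb 10, 164 sold [FIFO — oldest first]: 164 @ $7 = $1,148
Feb 13, 211 sold [FIFO — oldest first]: 55 @ $7 + 85 @ $6 + 71 @ $3 = $1,108
Total COGS = $1,148 + $1,108 = $2,256
Ending inventory: 212 @ $3 = $636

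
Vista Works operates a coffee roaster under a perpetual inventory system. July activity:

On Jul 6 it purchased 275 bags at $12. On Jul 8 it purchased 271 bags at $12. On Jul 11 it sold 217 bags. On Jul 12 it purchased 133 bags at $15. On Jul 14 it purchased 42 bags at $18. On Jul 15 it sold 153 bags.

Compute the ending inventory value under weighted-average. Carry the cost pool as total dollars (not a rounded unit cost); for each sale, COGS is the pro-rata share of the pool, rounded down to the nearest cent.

After Jul 6: 275 on hand, pool $3,300.00 (≈ $12.0000 each)
After Jul 8: 546 on hand, pool $6,552.00 (≈ $12.0000 each)
Jul 11, sell 217: 217/546 × $6,552.00 → $2,604.00
After Jul 12: 462 on hand, pool $5,943.00 (≈ $12.8636 each)
After Jul 14: 504 on hand, pool $6,699.00 (≈ $13.2917 each)
Jul 15, sell 153: 153/504 × $6,699.00 → $2,033.62
Total COGS = $2,604.00 + $2,033.62 = $4,637.62
Ending inventory (cost pool remaining) = $4,665.38

Ending inventory = $4,665.38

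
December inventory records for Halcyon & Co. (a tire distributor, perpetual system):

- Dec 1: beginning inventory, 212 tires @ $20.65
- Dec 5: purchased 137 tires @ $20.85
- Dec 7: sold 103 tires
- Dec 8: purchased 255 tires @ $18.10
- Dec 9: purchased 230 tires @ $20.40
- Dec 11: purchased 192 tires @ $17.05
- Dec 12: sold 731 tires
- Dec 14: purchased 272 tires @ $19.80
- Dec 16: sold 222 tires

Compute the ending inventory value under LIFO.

Dec 7, 103 sold [LIFO — newest first]: 103 @ $20.85 = $2,147.55
Dec 12, 731 sold [LIFO — newest first]: 192 @ $17.05 + 230 @ $20.40 + 255 @ $18.10 + 34 @ $20.85 + 20 @ $20.65 = $13,703.00
Dec 16, 222 sold [LIFO — newest first]: 222 @ $19.80 = $4,395.60
Total COGS = $2,147.55 + $13,703.00 + $4,395.60 = $20,246.15
Ending inventory: 192 @ $20.65 + 50 @ $19.80 = $4,954.80
Check: goods available $25,200.95 = COGS $20,246.15 + ending $4,954.80

Ending inventory = $4,954.80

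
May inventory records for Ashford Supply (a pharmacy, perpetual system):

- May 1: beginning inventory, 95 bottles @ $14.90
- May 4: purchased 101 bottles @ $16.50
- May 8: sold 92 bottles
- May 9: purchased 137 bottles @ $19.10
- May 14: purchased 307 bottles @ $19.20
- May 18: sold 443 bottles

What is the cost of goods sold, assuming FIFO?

May 8, 92 sold [FIFO — oldest first]: 92 @ $14.90 = $1,370.80
May 18, 443 sold [FIFO — oldest first]: 3 @ $14.90 + 101 @ $16.50 + 137 @ $19.10 + 202 @ $19.20 = $8,206.30
Total COGS = $1,370.80 + $8,206.30 = $9,577.10
Ending inventory: 105 @ $19.20 = $2,016.00
Check: goods available $11,593.10 = COGS $9,577.10 + ending $2,016.00

COGS = $9,577.10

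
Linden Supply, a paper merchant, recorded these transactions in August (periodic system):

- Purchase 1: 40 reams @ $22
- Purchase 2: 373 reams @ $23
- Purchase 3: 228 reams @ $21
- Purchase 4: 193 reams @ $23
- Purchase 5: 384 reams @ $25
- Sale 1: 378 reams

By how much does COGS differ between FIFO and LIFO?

FIFO COGS: 40 @ $22 + 338 @ $23 = $8,654
LIFO COGS: 378 @ $25 = $9,450
Difference = |$8,654 − $9,450| = $796

$796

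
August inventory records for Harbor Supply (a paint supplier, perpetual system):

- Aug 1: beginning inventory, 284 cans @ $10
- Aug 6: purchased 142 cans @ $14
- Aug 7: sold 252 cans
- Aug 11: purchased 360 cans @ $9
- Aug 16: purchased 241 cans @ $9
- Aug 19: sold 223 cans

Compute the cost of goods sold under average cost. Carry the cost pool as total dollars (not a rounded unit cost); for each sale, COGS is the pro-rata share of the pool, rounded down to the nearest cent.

COGS = $4,979.82

After Aug 1: 284 on hand, pool $2,840.00 (≈ $10.0000 each)
After Aug 6: 426 on hand, pool $4,828.00 (≈ $11.3333 each)
Aug 7, sell 252: 252/426 × $4,828.00 → $2,856.00
After Aug 11: 534 on hand, pool $5,212.00 (≈ $9.7603 each)
After Aug 16: 775 on hand, pool $7,381.00 (≈ $9.5239 each)
Aug 19, sell 223: 223/775 × $7,381.00 → $2,123.82
Total COGS = $2,856.00 + $2,123.82 = $4,979.82
Ending inventory (cost pool remaining) = $5,257.18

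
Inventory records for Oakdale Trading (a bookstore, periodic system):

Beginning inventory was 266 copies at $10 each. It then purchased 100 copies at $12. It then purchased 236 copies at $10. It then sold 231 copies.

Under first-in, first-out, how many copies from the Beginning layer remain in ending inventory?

35

Sale 1 (231) [FIFO — oldest first]: 231 @ $10 = $2,310
Ending inventory: 35 @ $10 + 100 @ $12 + 236 @ $10 = $3,910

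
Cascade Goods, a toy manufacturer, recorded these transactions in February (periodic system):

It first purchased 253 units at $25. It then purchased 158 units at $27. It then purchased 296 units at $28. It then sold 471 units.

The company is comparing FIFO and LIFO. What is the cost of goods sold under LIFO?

COGS = $12,979

FIFO COGS: 253 @ $25 + 158 @ $27 + 60 @ $28 = $12,271
LIFO COGS: 296 @ $28 + 158 @ $27 + 17 @ $25 = $12,979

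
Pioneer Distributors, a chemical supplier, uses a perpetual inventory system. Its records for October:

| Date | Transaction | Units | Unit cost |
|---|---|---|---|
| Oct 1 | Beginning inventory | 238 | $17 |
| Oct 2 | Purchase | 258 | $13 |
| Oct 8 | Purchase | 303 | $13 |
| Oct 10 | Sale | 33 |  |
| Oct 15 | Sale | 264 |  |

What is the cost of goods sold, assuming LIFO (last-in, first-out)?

COGS = $3,861

Oct 10, 33 sold [LIFO — newest first]: 33 @ $13 = $429
Oct 15, 264 sold [LIFO — newest first]: 264 @ $13 = $3,432
Total COGS = $429 + $3,432 = $3,861
Ending inventory: 238 @ $17 + 258 @ $13 + 6 @ $13 = $7,478
Check: goods available $11,339 = COGS $3,861 + ending $7,478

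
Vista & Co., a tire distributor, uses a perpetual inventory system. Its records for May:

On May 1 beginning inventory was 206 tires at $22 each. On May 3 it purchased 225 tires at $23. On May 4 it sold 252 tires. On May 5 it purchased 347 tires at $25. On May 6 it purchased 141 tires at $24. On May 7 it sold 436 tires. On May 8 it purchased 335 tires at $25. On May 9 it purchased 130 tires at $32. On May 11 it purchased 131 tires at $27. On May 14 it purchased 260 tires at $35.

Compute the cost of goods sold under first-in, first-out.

COGS = $16,132

May 4, 252 sold [FIFO — oldest first]: 206 @ $22 + 46 @ $23 = $5,590
May 7, 436 sold [FIFO — oldest first]: 179 @ $23 + 257 @ $25 = $10,542
Total COGS = $5,590 + $10,542 = $16,132
Ending inventory: 90 @ $25 + 141 @ $24 + 335 @ $25 + 130 @ $32 + 131 @ $27 + 260 @ $35 = $30,806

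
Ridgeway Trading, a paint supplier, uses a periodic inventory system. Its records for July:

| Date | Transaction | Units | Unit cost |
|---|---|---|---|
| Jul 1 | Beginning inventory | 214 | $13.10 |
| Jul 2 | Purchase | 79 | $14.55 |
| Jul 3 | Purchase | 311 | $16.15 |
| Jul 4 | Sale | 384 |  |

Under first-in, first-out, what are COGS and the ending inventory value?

Jul 4, 384 sold [FIFO — oldest first]: 214 @ $13.10 + 79 @ $14.55 + 91 @ $16.15 = $5,422.50
Ending inventory: 220 @ $16.15 = $3,553.00

COGS = $5,422.50; ending inventory = $3,553.00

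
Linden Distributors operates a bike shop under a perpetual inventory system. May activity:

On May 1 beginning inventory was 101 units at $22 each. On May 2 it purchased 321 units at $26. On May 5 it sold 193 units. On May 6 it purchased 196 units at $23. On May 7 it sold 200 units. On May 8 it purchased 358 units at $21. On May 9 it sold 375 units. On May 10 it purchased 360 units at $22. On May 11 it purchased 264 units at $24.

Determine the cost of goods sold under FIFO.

May 5, 193 sold [FIFO — oldest first]: 101 @ $22 + 92 @ $26 = $4,614
May 7, 200 sold [FIFO — oldest first]: 200 @ $26 = $5,200
May 9, 375 sold [FIFO — oldest first]: 29 @ $26 + 196 @ $23 + 150 @ $21 = $8,412
Total COGS = $4,614 + $5,200 + $8,412 = $18,226
Ending inventory: 208 @ $21 + 360 @ $22 + 264 @ $24 = $18,624
Check: goods available $36,850 = COGS $18,226 + ending $18,624

COGS = $18,226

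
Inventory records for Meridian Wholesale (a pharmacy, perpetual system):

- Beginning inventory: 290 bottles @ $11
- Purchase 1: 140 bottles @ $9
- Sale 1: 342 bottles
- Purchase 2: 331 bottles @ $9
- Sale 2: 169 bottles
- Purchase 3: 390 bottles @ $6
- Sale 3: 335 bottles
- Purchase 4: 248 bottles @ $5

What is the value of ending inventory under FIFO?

Ending inventory = $3,070

Sale 1 (342) [FIFO — oldest first]: 290 @ $11 + 52 @ $9 = $3,658
Sale 2 (169) [FIFO — oldest first]: 88 @ $9 + 81 @ $9 = $1,521
Sale 3 (335) [FIFO — oldest first]: 250 @ $9 + 85 @ $6 = $2,760
Total COGS = $3,658 + $1,521 + $2,760 = $7,939
Ending inventory: 305 @ $6 + 248 @ $5 = $3,070
Check: goods available $11,009 = COGS $7,939 + ending $3,070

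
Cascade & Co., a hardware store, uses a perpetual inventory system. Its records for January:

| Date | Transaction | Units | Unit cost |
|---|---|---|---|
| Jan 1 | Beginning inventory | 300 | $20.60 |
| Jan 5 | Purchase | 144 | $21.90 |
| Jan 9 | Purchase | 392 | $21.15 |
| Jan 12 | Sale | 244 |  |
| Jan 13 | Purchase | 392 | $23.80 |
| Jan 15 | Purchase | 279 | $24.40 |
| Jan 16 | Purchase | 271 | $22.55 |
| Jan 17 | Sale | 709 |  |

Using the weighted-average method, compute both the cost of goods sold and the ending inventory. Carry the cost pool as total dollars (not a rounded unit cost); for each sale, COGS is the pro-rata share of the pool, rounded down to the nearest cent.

After Jan 1: 300 on hand, pool $6,180.00 (≈ $20.6000 each)
After Jan 5: 444 on hand, pool $9,333.60 (≈ $21.0216 each)
After Jan 9: 836 on hand, pool $17,624.40 (≈ $21.0818 each)
Jan 12, sell 244: 244/836 × $17,624.40 → $5,143.96
After Jan 13: 984 on hand, pool $21,810.04 (≈ $22.1647 each)
After Jan 15: 1263 on hand, pool $28,617.64 (≈ $22.6585 each)
After Jan 16: 1534 on hand, pool $34,728.69 (≈ $22.6393 each)
Jan 17, sell 709: 709/1534 × $34,728.69 → $16,051.26
Total COGS = $5,143.96 + $16,051.26 = $21,195.22
Ending inventory (cost pool remaining) = $18,677.43
Check: goods available $39,872.65 = COGS $21,195.22 + ending $18,677.43

COGS = $21,195.22; ending inventory = $18,677.43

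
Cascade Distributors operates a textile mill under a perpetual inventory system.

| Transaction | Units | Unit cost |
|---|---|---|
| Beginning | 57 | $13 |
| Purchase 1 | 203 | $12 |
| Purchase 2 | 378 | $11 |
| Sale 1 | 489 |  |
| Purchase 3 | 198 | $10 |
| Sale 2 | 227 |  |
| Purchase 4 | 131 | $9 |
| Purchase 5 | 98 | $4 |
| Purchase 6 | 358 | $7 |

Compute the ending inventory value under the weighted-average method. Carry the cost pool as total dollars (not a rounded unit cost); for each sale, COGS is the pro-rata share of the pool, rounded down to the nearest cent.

After Beginning: 57 on hand, pool $741.00 (≈ $13.0000 each)
After Purchase 1: 260 on hand, pool $3,177.00 (≈ $12.2192 each)
After Purchase 2: 638 on hand, pool $7,335.00 (≈ $11.4969 each)
Sale 1, sell 489: 489/638 × $7,335.00 → $5,621.96
After Purchase 3: 347 on hand, pool $3,693.04 (≈ $10.6428 each)
Sale 2, sell 227: 227/347 × $3,693.04 → $2,415.90
After Purchase 4: 251 on hand, pool $2,456.14 (≈ $9.7854 each)
After Purchase 5: 349 on hand, pool $2,848.14 (≈ $8.1609 each)
After Purchase 6: 707 on hand, pool $5,354.14 (≈ $7.5730 each)
Total COGS = $5,621.96 + $2,415.90 = $8,037.86
Ending inventory (cost pool remaining) = $5,354.14
Check: goods available $13,392.00 = COGS $8,037.86 + ending $5,354.14

Ending inventory = $5,354.14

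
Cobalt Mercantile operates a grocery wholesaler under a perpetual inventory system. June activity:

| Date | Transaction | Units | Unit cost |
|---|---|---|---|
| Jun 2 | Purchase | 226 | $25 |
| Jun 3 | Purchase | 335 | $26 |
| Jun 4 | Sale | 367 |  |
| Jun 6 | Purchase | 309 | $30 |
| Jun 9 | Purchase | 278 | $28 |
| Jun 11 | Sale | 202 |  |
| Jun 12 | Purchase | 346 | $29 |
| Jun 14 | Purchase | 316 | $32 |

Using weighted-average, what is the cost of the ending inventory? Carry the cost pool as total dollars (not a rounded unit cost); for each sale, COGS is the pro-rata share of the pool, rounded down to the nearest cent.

Ending inventory = $36,470.58

After Jun 2: 226 on hand, pool $5,650.00 (≈ $25.0000 each)
After Jun 3: 561 on hand, pool $14,360.00 (≈ $25.5971 each)
Jun 4, sell 367: 367/561 × $14,360.00 → $9,394.15
After Jun 6: 503 on hand, pool $14,235.85 (≈ $28.3019 each)
After Jun 9: 781 on hand, pool $22,019.85 (≈ $28.1944 each)
Jun 11, sell 202: 202/781 × $22,019.85 → $5,695.27
After Jun 12: 925 on hand, pool $26,358.58 (≈ $28.4958 each)
After Jun 14: 1241 on hand, pool $36,470.58 (≈ $29.3881 each)
Total COGS = $9,394.15 + $5,695.27 = $15,089.42
Ending inventory (cost pool remaining) = $36,470.58
Check: goods available $51,560.00 = COGS $15,089.42 + ending $36,470.58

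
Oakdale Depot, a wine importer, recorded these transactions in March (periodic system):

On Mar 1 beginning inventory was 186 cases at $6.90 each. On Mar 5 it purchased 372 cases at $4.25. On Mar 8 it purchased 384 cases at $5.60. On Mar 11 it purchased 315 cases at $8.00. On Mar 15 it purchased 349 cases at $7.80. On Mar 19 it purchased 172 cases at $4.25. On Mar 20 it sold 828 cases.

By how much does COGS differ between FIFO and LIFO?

$1,532.80

FIFO COGS: 186 @ $6.90 + 372 @ $4.25 + 270 @ $5.60 = $4,376.40
LIFO COGS: 172 @ $4.25 + 349 @ $7.80 + 307 @ $8.00 = $5,909.20
Difference = |$4,376.40 − $5,909.20| = $1,532.80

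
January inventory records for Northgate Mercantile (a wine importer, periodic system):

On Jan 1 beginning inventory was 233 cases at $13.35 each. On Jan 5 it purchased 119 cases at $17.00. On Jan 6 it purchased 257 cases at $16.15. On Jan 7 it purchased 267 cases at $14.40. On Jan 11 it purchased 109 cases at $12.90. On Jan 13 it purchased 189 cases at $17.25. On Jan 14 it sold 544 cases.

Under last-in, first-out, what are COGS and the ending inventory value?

Jan 14, 544 sold [LIFO — newest first]: 189 @ $17.25 + 109 @ $12.90 + 246 @ $14.40 = $8,208.75
Ending inventory: 233 @ $13.35 + 119 @ $17.00 + 257 @ $16.15 + 21 @ $14.40 = $9,586.50

COGS = $8,208.75; ending inventory = $9,586.50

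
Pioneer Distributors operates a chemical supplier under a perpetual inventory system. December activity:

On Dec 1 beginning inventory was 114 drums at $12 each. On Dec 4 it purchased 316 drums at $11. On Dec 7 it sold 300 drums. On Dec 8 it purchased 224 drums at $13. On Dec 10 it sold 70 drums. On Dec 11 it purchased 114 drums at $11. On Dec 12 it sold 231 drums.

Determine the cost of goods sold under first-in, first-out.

Dec 7, 300 sold [FIFO — oldest first]: 114 @ $12 + 186 @ $11 = $3,414
Dec 10, 70 sold [FIFO — oldest first]: 70 @ $11 = $770
Dec 12, 231 sold [FIFO — oldest first]: 60 @ $11 + 171 @ $13 = $2,883
Total COGS = $3,414 + $770 + $2,883 = $7,067
Ending inventory: 53 @ $13 + 114 @ $11 = $1,943
Check: goods available $9,010 = COGS $7,067 + ending $1,943

COGS = $7,067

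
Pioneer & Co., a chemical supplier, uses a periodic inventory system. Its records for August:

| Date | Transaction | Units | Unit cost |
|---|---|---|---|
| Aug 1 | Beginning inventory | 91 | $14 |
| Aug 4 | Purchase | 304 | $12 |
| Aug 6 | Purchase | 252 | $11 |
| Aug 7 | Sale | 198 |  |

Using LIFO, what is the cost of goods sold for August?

Aug 7, 198 sold [LIFO — newest first]: 198 @ $11 = $2,178
Ending inventory: 91 @ $14 + 304 @ $12 + 54 @ $11 = $5,516
Check: goods available $7,694 = COGS $2,178 + ending $5,516

COGS = $2,178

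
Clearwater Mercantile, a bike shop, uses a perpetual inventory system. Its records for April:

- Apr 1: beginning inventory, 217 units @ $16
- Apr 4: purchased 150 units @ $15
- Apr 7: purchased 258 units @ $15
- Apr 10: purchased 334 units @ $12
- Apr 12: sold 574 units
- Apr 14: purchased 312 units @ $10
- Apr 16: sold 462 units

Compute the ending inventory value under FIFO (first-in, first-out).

Apr 12, 574 sold [FIFO — oldest first]: 217 @ $16 + 150 @ $15 + 207 @ $15 = $8,827
Apr 16, 462 sold [FIFO — oldest first]: 51 @ $15 + 334 @ $12 + 77 @ $10 = $5,543
Total COGS = $8,827 + $5,543 = $14,370
Ending inventory: 235 @ $10 = $2,350
Check: goods available $16,720 = COGS $14,370 + ending $2,350

Ending inventory = $2,350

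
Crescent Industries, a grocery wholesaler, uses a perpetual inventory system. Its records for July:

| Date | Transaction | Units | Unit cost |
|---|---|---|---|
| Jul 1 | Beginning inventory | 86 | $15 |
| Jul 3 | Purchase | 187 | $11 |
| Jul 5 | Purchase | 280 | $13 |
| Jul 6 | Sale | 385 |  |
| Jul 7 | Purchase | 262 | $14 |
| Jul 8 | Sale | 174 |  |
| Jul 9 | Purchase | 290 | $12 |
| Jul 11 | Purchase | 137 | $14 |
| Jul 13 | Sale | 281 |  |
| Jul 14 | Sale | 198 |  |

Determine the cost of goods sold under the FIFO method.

Jul 6, 385 sold [FIFO — oldest first]: 86 @ $15 + 187 @ $11 + 112 @ $13 = $4,803
Jul 8, 174 sold [FIFO — oldest first]: 168 @ $13 + 6 @ $14 = $2,268
Jul 13, 281 sold [FIFO — oldest first]: 256 @ $14 + 25 @ $12 = $3,884
Jul 14, 198 sold [FIFO — oldest first]: 198 @ $12 = $2,376
Total COGS = $4,803 + $2,268 + $3,884 + $2,376 = $13,331
Ending inventory: 67 @ $12 + 137 @ $14 = $2,722

COGS = $13,331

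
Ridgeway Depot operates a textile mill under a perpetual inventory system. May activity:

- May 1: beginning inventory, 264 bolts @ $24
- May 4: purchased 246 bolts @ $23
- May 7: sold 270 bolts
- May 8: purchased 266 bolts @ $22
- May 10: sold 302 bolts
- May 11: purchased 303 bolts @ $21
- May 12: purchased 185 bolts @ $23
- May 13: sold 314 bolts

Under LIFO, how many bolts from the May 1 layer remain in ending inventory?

May 7, 270 sold [LIFO — newest first]: 246 @ $23 + 24 @ $24 = $6,234
May 10, 302 sold [LIFO — newest first]: 266 @ $22 + 36 @ $24 = $6,716
May 13, 314 sold [LIFO — newest first]: 185 @ $23 + 129 @ $21 = $6,964
Total COGS = $6,234 + $6,716 + $6,964 = $19,914
Ending inventory: 204 @ $24 + 174 @ $21 = $8,550

204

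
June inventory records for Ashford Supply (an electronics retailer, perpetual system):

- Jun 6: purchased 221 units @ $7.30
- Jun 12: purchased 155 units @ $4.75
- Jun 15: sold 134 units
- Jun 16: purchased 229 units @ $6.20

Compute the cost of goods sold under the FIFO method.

COGS = $978.20

Jun 15, 134 sold [FIFO — oldest first]: 134 @ $7.30 = $978.20
Ending inventory: 87 @ $7.30 + 155 @ $4.75 + 229 @ $6.20 = $2,791.15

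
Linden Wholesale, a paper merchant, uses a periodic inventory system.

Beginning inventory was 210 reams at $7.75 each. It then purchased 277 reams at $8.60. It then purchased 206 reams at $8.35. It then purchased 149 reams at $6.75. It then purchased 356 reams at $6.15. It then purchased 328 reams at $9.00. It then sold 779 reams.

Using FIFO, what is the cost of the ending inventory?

Sale 1 (779) [FIFO — oldest first]: 210 @ $7.75 + 277 @ $8.60 + 206 @ $8.35 + 86 @ $6.75 = $6,310.30
Ending inventory: 63 @ $6.75 + 356 @ $6.15 + 328 @ $9.00 = $5,566.65
Check: goods available $11,876.95 = COGS $6,310.30 + ending $5,566.65

Ending inventory = $5,566.65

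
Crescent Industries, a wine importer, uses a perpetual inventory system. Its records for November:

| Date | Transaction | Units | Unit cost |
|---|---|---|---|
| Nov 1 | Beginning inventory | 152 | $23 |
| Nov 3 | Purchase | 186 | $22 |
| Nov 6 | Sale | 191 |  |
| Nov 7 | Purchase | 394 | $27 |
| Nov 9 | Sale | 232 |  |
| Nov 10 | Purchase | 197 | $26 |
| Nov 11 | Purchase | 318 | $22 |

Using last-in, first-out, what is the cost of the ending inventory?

Ending inventory = $19,873

Nov 6, 191 sold [LIFO — newest first]: 186 @ $22 + 5 @ $23 = $4,207
Nov 9, 232 sold [LIFO — newest first]: 232 @ $27 = $6,264
Total COGS = $4,207 + $6,264 = $10,471
Ending inventory: 147 @ $23 + 162 @ $27 + 197 @ $26 + 318 @ $22 = $19,873
Check: goods available $30,344 = COGS $10,471 + ending $19,873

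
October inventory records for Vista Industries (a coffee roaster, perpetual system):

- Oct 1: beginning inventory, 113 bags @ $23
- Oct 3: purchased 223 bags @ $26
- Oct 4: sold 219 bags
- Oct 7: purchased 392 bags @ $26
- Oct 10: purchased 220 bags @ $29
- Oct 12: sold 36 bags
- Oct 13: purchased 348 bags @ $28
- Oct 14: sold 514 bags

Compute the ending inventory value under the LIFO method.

Oct 4, 219 sold [LIFO — newest first]: 219 @ $26 = $5,694
Oct 12, 36 sold [LIFO — newest first]: 36 @ $29 = $1,044
Oct 14, 514 sold [LIFO — newest first]: 348 @ $28 + 166 @ $29 = $14,558
Total COGS = $5,694 + $1,044 + $14,558 = $21,296
Ending inventory: 113 @ $23 + 4 @ $26 + 392 @ $26 + 18 @ $29 = $13,417

Ending inventory = $13,417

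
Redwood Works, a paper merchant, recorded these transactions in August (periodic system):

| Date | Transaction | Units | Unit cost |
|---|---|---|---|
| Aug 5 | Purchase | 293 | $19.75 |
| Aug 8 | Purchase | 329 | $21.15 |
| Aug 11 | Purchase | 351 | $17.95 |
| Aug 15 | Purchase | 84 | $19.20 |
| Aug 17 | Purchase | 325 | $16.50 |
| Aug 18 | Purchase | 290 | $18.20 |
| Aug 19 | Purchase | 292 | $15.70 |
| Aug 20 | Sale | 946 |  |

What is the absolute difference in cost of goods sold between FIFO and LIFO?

$2,587.20

FIFO COGS: 293 @ $19.75 + 329 @ $21.15 + 324 @ $17.95 = $18,560.90
LIFO COGS: 292 @ $15.70 + 290 @ $18.20 + 325 @ $16.50 + 39 @ $19.20 = $15,973.70
Difference = |$18,560.90 − $15,973.70| = $2,587.20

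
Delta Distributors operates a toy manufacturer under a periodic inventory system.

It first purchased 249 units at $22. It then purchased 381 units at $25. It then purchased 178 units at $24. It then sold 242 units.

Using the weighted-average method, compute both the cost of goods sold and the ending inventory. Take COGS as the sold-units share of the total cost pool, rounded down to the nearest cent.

Sale 1, sell 242: 242/808 × $19,275.00 → $5,772.95
Ending inventory (cost pool remaining) = $13,502.05
Check: goods available $19,275.00 = COGS $5,772.95 + ending $13,502.05

COGS = $5,772.95; ending inventory = $13,502.05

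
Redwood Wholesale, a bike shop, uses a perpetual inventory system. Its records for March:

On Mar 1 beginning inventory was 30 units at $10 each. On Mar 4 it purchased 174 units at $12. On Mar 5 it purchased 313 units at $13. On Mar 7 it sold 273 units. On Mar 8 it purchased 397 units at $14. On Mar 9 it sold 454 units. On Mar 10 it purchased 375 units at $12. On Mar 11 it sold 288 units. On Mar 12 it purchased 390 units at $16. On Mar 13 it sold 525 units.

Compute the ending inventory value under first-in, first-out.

Mar 7, 273 sold [FIFO — oldest first]: 30 @ $10 + 174 @ $12 + 69 @ $13 = $3,285
Mar 9, 454 sold [FIFO — oldest first]: 244 @ $13 + 210 @ $14 = $6,112
Mar 11, 288 sold [FIFO — oldest first]: 187 @ $14 + 101 @ $12 = $3,830
Mar 13, 525 sold [FIFO — oldest first]: 274 @ $12 + 251 @ $16 = $7,304
Total COGS = $3,285 + $6,112 + $3,830 + $7,304 = $20,531
Ending inventory: 139 @ $16 = $2,224
Check: goods available $22,755 = COGS $20,531 + ending $2,224

Ending inventory = $2,224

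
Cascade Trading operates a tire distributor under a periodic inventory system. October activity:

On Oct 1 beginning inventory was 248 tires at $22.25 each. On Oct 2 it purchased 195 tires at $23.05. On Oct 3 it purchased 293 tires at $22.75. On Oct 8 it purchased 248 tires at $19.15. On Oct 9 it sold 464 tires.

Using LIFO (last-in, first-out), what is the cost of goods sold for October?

COGS = $9,663.20

Oct 9, 464 sold [LIFO — newest first]: 248 @ $19.15 + 216 @ $22.75 = $9,663.20
Ending inventory: 248 @ $22.25 + 195 @ $23.05 + 77 @ $22.75 = $11,764.50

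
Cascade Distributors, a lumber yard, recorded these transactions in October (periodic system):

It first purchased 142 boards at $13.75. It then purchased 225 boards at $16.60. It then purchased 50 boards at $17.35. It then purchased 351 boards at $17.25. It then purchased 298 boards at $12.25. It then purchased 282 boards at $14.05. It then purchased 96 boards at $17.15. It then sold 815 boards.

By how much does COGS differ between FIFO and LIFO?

$1,528.75

FIFO COGS: 142 @ $13.75 + 225 @ $16.60 + 50 @ $17.35 + 351 @ $17.25 + 47 @ $12.25 = $13,185.50
LIFO COGS: 96 @ $17.15 + 282 @ $14.05 + 298 @ $12.25 + 139 @ $17.25 = $11,656.75
Difference = |$13,185.50 − $11,656.75| = $1,528.75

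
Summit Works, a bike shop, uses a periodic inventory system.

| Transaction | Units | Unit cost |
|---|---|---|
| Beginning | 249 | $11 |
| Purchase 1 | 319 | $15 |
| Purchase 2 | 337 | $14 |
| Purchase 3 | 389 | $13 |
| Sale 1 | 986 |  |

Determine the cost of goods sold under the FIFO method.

COGS = $13,295

Sale 1 (986) [FIFO — oldest first]: 249 @ $11 + 319 @ $15 + 337 @ $14 + 81 @ $13 = $13,295
Ending inventory: 308 @ $13 = $4,004
Check: goods available $17,299 = COGS $13,295 + ending $4,004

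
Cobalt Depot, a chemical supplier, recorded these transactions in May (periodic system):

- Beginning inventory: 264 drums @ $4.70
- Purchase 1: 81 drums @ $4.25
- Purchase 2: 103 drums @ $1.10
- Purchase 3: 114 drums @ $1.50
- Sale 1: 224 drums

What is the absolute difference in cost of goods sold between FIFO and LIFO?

FIFO COGS: 224 @ $4.70 = $1,052.80
LIFO COGS: 114 @ $1.50 + 103 @ $1.10 + 7 @ $4.25 = $314.05
Difference = |$1,052.80 − $314.05| = $738.75

$738.75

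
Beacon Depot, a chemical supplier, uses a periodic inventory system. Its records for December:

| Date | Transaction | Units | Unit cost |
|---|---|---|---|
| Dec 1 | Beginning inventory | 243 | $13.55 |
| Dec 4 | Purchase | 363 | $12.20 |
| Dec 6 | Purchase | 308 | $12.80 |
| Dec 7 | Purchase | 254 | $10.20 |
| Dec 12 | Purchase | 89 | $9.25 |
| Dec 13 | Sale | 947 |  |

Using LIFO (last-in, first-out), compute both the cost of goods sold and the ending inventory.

Dec 13, 947 sold [LIFO — newest first]: 89 @ $9.25 + 254 @ $10.20 + 308 @ $12.80 + 296 @ $12.20 = $10,967.65
Ending inventory: 243 @ $13.55 + 67 @ $12.20 = $4,110.05
Check: goods available $15,077.70 = COGS $10,967.65 + ending $4,110.05

COGS = $10,967.65; ending inventory = $4,110.05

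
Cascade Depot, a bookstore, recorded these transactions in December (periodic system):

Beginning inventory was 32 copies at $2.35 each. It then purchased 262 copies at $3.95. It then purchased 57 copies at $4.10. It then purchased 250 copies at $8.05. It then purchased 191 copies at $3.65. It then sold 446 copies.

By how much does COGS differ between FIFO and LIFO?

$621.60

FIFO COGS: 32 @ $2.35 + 262 @ $3.95 + 57 @ $4.10 + 95 @ $8.05 = $2,108.55
LIFO COGS: 191 @ $3.65 + 250 @ $8.05 + 5 @ $4.10 = $2,730.15
Difference = |$2,108.55 − $2,730.15| = $621.60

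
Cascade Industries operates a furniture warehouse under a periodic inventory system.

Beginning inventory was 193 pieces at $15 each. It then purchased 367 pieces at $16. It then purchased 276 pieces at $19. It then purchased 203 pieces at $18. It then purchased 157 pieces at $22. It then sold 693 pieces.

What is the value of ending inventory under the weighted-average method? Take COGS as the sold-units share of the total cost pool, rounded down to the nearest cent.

Sale 1, sell 693: 693/1196 × $21,119.00 → $12,237.01
Ending inventory (cost pool remaining) = $8,881.99
Check: goods available $21,119.00 = COGS $12,237.01 + ending $8,881.99

Ending inventory = $8,881.99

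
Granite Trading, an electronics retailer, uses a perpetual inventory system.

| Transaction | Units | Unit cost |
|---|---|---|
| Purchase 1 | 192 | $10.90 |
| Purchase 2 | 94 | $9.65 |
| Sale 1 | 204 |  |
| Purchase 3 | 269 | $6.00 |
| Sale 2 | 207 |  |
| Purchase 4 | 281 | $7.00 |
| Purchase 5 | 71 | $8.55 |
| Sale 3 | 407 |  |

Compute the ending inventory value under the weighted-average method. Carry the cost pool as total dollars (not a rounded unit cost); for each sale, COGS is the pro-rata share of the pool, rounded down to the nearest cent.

After Purchase 1: 192 on hand, pool $2,092.80 (≈ $10.9000 each)
After Purchase 2: 286 on hand, pool $2,999.90 (≈ $10.4892 each)
Sale 1, sell 204: 204/286 × $2,999.90 → $2,139.78
After Purchase 3: 351 on hand, pool $2,474.12 (≈ $7.0488 each)
Sale 2, sell 207: 207/351 × $2,474.12 → $1,459.09
After Purchase 4: 425 on hand, pool $2,982.03 (≈ $7.0165 each)
After Purchase 5: 496 on hand, pool $3,589.08 (≈ $7.2360 each)
Sale 3, sell 407: 407/496 × $3,589.08 → $2,945.07
Total COGS = $2,139.78 + $1,459.09 + $2,945.07 = $6,543.94
Ending inventory (cost pool remaining) = $644.01

Ending inventory = $644.01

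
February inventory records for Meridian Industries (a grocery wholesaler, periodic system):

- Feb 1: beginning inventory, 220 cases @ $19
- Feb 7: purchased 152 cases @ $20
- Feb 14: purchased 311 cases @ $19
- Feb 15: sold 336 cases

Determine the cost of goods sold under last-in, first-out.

Feb 15, 336 sold [LIFO — newest first]: 311 @ $19 + 25 @ $20 = $6,409
Ending inventory: 220 @ $19 + 127 @ $20 = $6,720

COGS = $6,409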